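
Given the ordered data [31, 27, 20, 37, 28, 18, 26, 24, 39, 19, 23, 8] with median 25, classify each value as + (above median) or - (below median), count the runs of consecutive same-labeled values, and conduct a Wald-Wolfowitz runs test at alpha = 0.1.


Step 1: Compute median = 25; label A = above, B = below.
Labels in order: AABAABABABBB  (n_A = 6, n_B = 6)
Step 2: Count runs R = 8.
Step 3: Under H0 (random ordering), E[R] = 2*n_A*n_B/(n_A+n_B) + 1 = 2*6*6/12 + 1 = 7.0000.
        Var[R] = 2*n_A*n_B*(2*n_A*n_B - n_A - n_B) / ((n_A+n_B)^2 * (n_A+n_B-1)) = 4320/1584 = 2.7273.
        SD[R] = 1.6514.
Step 4: Continuity-corrected z = (R - 0.5 - E[R]) / SD[R] = (8 - 0.5 - 7.0000) / 1.6514 = 0.3028.
Step 5: Two-sided p-value via normal approximation = 2*(1 - Phi(|z|)) = 0.762069.
Step 6: alpha = 0.1. fail to reject H0.

R = 8, z = 0.3028, p = 0.762069, fail to reject H0.


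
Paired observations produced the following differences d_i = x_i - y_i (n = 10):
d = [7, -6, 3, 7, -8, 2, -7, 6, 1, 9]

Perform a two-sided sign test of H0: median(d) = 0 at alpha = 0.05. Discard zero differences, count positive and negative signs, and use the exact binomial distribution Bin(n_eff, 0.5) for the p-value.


Step 1: Discard zero differences. Original n = 10; n_eff = number of nonzero differences = 10.
Nonzero differences (with sign): +7, -6, +3, +7, -8, +2, -7, +6, +1, +9
Step 2: Count signs: positive = 7, negative = 3.
Step 3: Under H0: P(positive) = 0.5, so the number of positives S ~ Bin(10, 0.5).
Step 4: Two-sided exact p-value = sum of Bin(10,0.5) probabilities at or below the observed probability = 0.343750.
Step 5: alpha = 0.05. fail to reject H0.

n_eff = 10, pos = 7, neg = 3, p = 0.343750, fail to reject H0.


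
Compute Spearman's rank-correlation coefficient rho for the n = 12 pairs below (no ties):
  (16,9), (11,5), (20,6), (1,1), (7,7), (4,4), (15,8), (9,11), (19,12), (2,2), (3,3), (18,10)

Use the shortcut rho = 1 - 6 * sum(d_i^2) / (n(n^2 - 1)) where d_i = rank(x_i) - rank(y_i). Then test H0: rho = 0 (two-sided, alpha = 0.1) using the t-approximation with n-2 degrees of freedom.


Step 1: Rank x and y separately (midranks; no ties here).
rank(x): 16->9, 11->7, 20->12, 1->1, 7->5, 4->4, 15->8, 9->6, 19->11, 2->2, 3->3, 18->10
rank(y): 9->9, 5->5, 6->6, 1->1, 7->7, 4->4, 8->8, 11->11, 12->12, 2->2, 3->3, 10->10
Step 2: d_i = R_x(i) - R_y(i); compute d_i^2.
  (9-9)^2=0, (7-5)^2=4, (12-6)^2=36, (1-1)^2=0, (5-7)^2=4, (4-4)^2=0, (8-8)^2=0, (6-11)^2=25, (11-12)^2=1, (2-2)^2=0, (3-3)^2=0, (10-10)^2=0
sum(d^2) = 70.
Step 3: rho = 1 - 6*70 / (12*(12^2 - 1)) = 1 - 420/1716 = 0.755245.
Step 4: Under H0, t = rho * sqrt((n-2)/(1-rho^2)) = 3.6438 ~ t(10).
Step 5: Two-sided p-value from the t-distribution with 10 df = 0.004508.
Step 6: alpha = 0.1. reject H0.

rho = 0.7552, p = 0.004508, reject H0 at alpha = 0.1.


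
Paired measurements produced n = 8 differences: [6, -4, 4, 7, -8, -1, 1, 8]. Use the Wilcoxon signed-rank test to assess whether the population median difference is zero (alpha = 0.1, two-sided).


Step 1: Drop any zero differences (none here) and take |d_i|.
|d| = [6, 4, 4, 7, 8, 1, 1, 8]
Step 2: Midrank |d_i| (ties get averaged ranks).
ranks: |6|->5, |4|->3.5, |4|->3.5, |7|->6, |8|->7.5, |1|->1.5, |1|->1.5, |8|->7.5
Step 3: Attach original signs; sum ranks with positive sign and with negative sign.
W+ = 5 + 3.5 + 6 + 1.5 + 7.5 = 23.5
W- = 3.5 + 7.5 + 1.5 = 12.5
(Check: W+ + W- = 36 should equal n(n+1)/2 = 36.)
Step 4: Test statistic W = min(W+, W-) = 12.5.
Step 5: Ties in |d|, so use the tie-corrected normal approximation.
        E[W] = n(n+1)/4 = 8*9/4 = 18.
        Tie groups: |d|=1 (t=2), |d|=4 (t=2), |d|=8 (t=2); sum(t^3 - t) = 18.
        Var[W] = n(n+1)(2n+1)/24 - sum(t^3-t)/48 = 1224/24 - 18/48 = 50.625.
        z = (W - E[W]) / sqrt(Var[W]) = (12.5 - 18) / 7.1151 = -0.7730.
        Two-sided p = 2*Phi(z) = 0.439522.
Step 6: alpha = 0.1. fail to reject H0.

W+ = 23.5, W- = 12.5, W = min = 12.5, p = 0.439522, fail to reject H0.


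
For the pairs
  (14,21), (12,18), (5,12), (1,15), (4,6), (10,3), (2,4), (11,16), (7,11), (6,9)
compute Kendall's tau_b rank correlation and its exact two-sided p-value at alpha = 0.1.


Step 1: Enumerate the 45 unordered pairs (i,j) with i<j and classify each by sign(x_j-x_i) * sign(y_j-y_i).
  (1,2):dx=-2,dy=-3->C; (1,3):dx=-9,dy=-9->C; (1,4):dx=-13,dy=-6->C; (1,5):dx=-10,dy=-15->C
  (1,6):dx=-4,dy=-18->C; (1,7):dx=-12,dy=-17->C; (1,8):dx=-3,dy=-5->C; (1,9):dx=-7,dy=-10->C
  (1,10):dx=-8,dy=-12->C; (2,3):dx=-7,dy=-6->C; (2,4):dx=-11,dy=-3->C; (2,5):dx=-8,dy=-12->C
  (2,6):dx=-2,dy=-15->C; (2,7):dx=-10,dy=-14->C; (2,8):dx=-1,dy=-2->C; (2,9):dx=-5,dy=-7->C
  (2,10):dx=-6,dy=-9->C; (3,4):dx=-4,dy=+3->D; (3,5):dx=-1,dy=-6->C; (3,6):dx=+5,dy=-9->D
  (3,7):dx=-3,dy=-8->C; (3,8):dx=+6,dy=+4->C; (3,9):dx=+2,dy=-1->D; (3,10):dx=+1,dy=-3->D
  (4,5):dx=+3,dy=-9->D; (4,6):dx=+9,dy=-12->D; (4,7):dx=+1,dy=-11->D; (4,8):dx=+10,dy=+1->C
  (4,9):dx=+6,dy=-4->D; (4,10):dx=+5,dy=-6->D; (5,6):dx=+6,dy=-3->D; (5,7):dx=-2,dy=-2->C
  (5,8):dx=+7,dy=+10->C; (5,9):dx=+3,dy=+5->C; (5,10):dx=+2,dy=+3->C; (6,7):dx=-8,dy=+1->D
  (6,8):dx=+1,dy=+13->C; (6,9):dx=-3,dy=+8->D; (6,10):dx=-4,dy=+6->D; (7,8):dx=+9,dy=+12->C
  (7,9):dx=+5,dy=+7->C; (7,10):dx=+4,dy=+5->C; (8,9):dx=-4,dy=-5->C; (8,10):dx=-5,dy=-7->C
  (9,10):dx=-1,dy=-2->C
Step 2: C = 32, D = 13, total pairs = 45.
Step 3: tau = (C - D)/(n(n-1)/2) = (32 - 13)/45 = 0.422222.
Step 4: Exact two-sided p-value (enumerate n! = 3628800 permutations of y under H0): p = 0.108313.
Step 5: alpha = 0.1. fail to reject H0.

tau_b = 0.4222 (C=32, D=13), p = 0.108313, fail to reject H0.


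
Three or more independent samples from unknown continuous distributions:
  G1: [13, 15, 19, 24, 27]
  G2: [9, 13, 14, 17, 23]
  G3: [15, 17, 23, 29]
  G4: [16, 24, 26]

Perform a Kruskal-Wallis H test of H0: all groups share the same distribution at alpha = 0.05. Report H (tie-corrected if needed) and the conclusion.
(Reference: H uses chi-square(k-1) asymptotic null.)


Step 1: Combine all N = 17 observations and assign midranks.
sorted (value, group, rank): (9,G2,1), (13,G1,2.5), (13,G2,2.5), (14,G2,4), (15,G1,5.5), (15,G3,5.5), (16,G4,7), (17,G2,8.5), (17,G3,8.5), (19,G1,10), (23,G2,11.5), (23,G3,11.5), (24,G1,13.5), (24,G4,13.5), (26,G4,15), (27,G1,16), (29,G3,17)
Step 2: Sum ranks within each group.
R_1 = 47.5 (n_1 = 5)
R_2 = 27.5 (n_2 = 5)
R_3 = 42.5 (n_3 = 4)
R_4 = 35.5 (n_4 = 3)
Step 3: H = 12/(N(N+1)) * sum(R_i^2/n_i) - 3(N+1)
     = 12/(17*18) * (47.5^2/5 + 27.5^2/5 + 42.5^2/4 + 35.5^2/3) - 3*18
     = 0.039216 * 1474.15 - 54
     = 3.809641.
Step 4: Ties present; correction factor C = 1 - 30/(17^3 - 17) = 0.993873. Corrected H = 3.809641 / 0.993873 = 3.833128.
Step 5: Under H0, H ~ chi^2(3); p-value = 0.280056.
Step 6: alpha = 0.05. fail to reject H0.

H = 3.8331, df = 3, p = 0.280056, fail to reject H0.


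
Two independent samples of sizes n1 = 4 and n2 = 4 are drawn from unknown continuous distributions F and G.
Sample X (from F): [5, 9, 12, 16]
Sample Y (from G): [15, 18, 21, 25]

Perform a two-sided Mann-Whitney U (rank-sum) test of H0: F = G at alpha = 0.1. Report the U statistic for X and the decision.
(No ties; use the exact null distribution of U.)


Step 1: Combine and sort all 8 observations; assign midranks.
sorted (value, group): (5,X), (9,X), (12,X), (15,Y), (16,X), (18,Y), (21,Y), (25,Y)
ranks: 5->1, 9->2, 12->3, 15->4, 16->5, 18->6, 21->7, 25->8
Step 2: Rank sum for X: R1 = 1 + 2 + 3 + 5 = 11.
Step 3: U_X = R1 - n1(n1+1)/2 = 11 - 4*5/2 = 11 - 10 = 1.
       U_Y = n1*n2 - U_X = 16 - 1 = 15.
Step 4: No ties, so the exact null distribution of U (based on enumerating the C(8,4) = 70 equally likely rank assignments) gives the two-sided p-value.
Step 5: p-value = 0.057143; compare to alpha = 0.1. reject H0.

U_X = 1, p = 0.057143, reject H0 at alpha = 0.1.


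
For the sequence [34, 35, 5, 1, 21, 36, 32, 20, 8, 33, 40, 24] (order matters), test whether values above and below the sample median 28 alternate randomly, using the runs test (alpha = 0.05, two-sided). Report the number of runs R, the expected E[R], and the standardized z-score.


Step 1: Compute median = 28; label A = above, B = below.
Labels in order: AABBBAABBAAB  (n_A = 6, n_B = 6)
Step 2: Count runs R = 6.
Step 3: Under H0 (random ordering), E[R] = 2*n_A*n_B/(n_A+n_B) + 1 = 2*6*6/12 + 1 = 7.0000.
        Var[R] = 2*n_A*n_B*(2*n_A*n_B - n_A - n_B) / ((n_A+n_B)^2 * (n_A+n_B-1)) = 4320/1584 = 2.7273.
        SD[R] = 1.6514.
Step 4: Continuity-corrected z = (R + 0.5 - E[R]) / SD[R] = (6 + 0.5 - 7.0000) / 1.6514 = -0.3028.
Step 5: Two-sided p-value via normal approximation = 2*(1 - Phi(|z|)) = 0.762069.
Step 6: alpha = 0.05. fail to reject H0.

R = 6, z = -0.3028, p = 0.762069, fail to reject H0.


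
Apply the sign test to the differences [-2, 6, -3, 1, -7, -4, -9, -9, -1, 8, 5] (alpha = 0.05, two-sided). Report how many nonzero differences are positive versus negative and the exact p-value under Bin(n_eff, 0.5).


Step 1: Discard zero differences. Original n = 11; n_eff = number of nonzero differences = 11.
Nonzero differences (with sign): -2, +6, -3, +1, -7, -4, -9, -9, -1, +8, +5
Step 2: Count signs: positive = 4, negative = 7.
Step 3: Under H0: P(positive) = 0.5, so the number of positives S ~ Bin(11, 0.5).
Step 4: Two-sided exact p-value = sum of Bin(11,0.5) probabilities at or below the observed probability = 0.548828.
Step 5: alpha = 0.05. fail to reject H0.

n_eff = 11, pos = 4, neg = 7, p = 0.548828, fail to reject H0.


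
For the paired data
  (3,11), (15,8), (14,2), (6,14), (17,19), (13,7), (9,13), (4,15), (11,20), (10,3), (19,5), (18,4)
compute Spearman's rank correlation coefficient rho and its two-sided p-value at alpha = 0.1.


Step 1: Rank x and y separately (midranks; no ties here).
rank(x): 3->1, 15->9, 14->8, 6->3, 17->10, 13->7, 9->4, 4->2, 11->6, 10->5, 19->12, 18->11
rank(y): 11->7, 8->6, 2->1, 14->9, 19->11, 7->5, 13->8, 15->10, 20->12, 3->2, 5->4, 4->3
Step 2: d_i = R_x(i) - R_y(i); compute d_i^2.
  (1-7)^2=36, (9-6)^2=9, (8-1)^2=49, (3-9)^2=36, (10-11)^2=1, (7-5)^2=4, (4-8)^2=16, (2-10)^2=64, (6-12)^2=36, (5-2)^2=9, (12-4)^2=64, (11-3)^2=64
sum(d^2) = 388.
Step 3: rho = 1 - 6*388 / (12*(12^2 - 1)) = 1 - 2328/1716 = -0.356643.
Step 4: Under H0, t = rho * sqrt((n-2)/(1-rho^2)) = -1.2072 ~ t(10).
Step 5: Two-sided p-value from the t-distribution with 10 df = 0.255138.
Step 6: alpha = 0.1. fail to reject H0.

rho = -0.3566, p = 0.255138, fail to reject H0 at alpha = 0.1.


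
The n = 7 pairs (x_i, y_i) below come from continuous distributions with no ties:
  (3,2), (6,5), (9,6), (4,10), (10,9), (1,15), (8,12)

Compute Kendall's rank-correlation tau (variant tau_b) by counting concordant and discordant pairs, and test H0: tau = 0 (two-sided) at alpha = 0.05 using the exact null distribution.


Step 1: Enumerate the 21 unordered pairs (i,j) with i<j and classify each by sign(x_j-x_i) * sign(y_j-y_i).
  (1,2):dx=+3,dy=+3->C; (1,3):dx=+6,dy=+4->C; (1,4):dx=+1,dy=+8->C; (1,5):dx=+7,dy=+7->C
  (1,6):dx=-2,dy=+13->D; (1,7):dx=+5,dy=+10->C; (2,3):dx=+3,dy=+1->C; (2,4):dx=-2,dy=+5->D
  (2,5):dx=+4,dy=+4->C; (2,6):dx=-5,dy=+10->D; (2,7):dx=+2,dy=+7->C; (3,4):dx=-5,dy=+4->D
  (3,5):dx=+1,dy=+3->C; (3,6):dx=-8,dy=+9->D; (3,7):dx=-1,dy=+6->D; (4,5):dx=+6,dy=-1->D
  (4,6):dx=-3,dy=+5->D; (4,7):dx=+4,dy=+2->C; (5,6):dx=-9,dy=+6->D; (5,7):dx=-2,dy=+3->D
  (6,7):dx=+7,dy=-3->D
Step 2: C = 10, D = 11, total pairs = 21.
Step 3: tau = (C - D)/(n(n-1)/2) = (10 - 11)/21 = -0.047619.
Step 4: Exact two-sided p-value (enumerate n! = 5040 permutations of y under H0): p = 1.000000.
Step 5: alpha = 0.05. fail to reject H0.

tau_b = -0.0476 (C=10, D=11), p = 1.000000, fail to reject H0.


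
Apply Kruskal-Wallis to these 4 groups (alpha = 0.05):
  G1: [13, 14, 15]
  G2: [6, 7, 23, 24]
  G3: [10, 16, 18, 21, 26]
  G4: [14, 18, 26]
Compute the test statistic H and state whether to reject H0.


Step 1: Combine all N = 15 observations and assign midranks.
sorted (value, group, rank): (6,G2,1), (7,G2,2), (10,G3,3), (13,G1,4), (14,G1,5.5), (14,G4,5.5), (15,G1,7), (16,G3,8), (18,G3,9.5), (18,G4,9.5), (21,G3,11), (23,G2,12), (24,G2,13), (26,G3,14.5), (26,G4,14.5)
Step 2: Sum ranks within each group.
R_1 = 16.5 (n_1 = 3)
R_2 = 28 (n_2 = 4)
R_3 = 46 (n_3 = 5)
R_4 = 29.5 (n_4 = 3)
Step 3: H = 12/(N(N+1)) * sum(R_i^2/n_i) - 3(N+1)
     = 12/(15*16) * (16.5^2/3 + 28^2/4 + 46^2/5 + 29.5^2/3) - 3*16
     = 0.050000 * 1000.03 - 48
     = 2.001667.
Step 4: Ties present; correction factor C = 1 - 18/(15^3 - 15) = 0.994643. Corrected H = 2.001667 / 0.994643 = 2.012448.
Step 5: Under H0, H ~ chi^2(3); p-value = 0.569827.
Step 6: alpha = 0.05. fail to reject H0.

H = 2.0124, df = 3, p = 0.569827, fail to reject H0.


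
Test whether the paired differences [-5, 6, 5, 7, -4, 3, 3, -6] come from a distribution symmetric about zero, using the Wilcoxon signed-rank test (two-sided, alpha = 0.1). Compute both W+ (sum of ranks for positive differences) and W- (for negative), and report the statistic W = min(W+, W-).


Step 1: Drop any zero differences (none here) and take |d_i|.
|d| = [5, 6, 5, 7, 4, 3, 3, 6]
Step 2: Midrank |d_i| (ties get averaged ranks).
ranks: |5|->4.5, |6|->6.5, |5|->4.5, |7|->8, |4|->3, |3|->1.5, |3|->1.5, |6|->6.5
Step 3: Attach original signs; sum ranks with positive sign and with negative sign.
W+ = 6.5 + 4.5 + 8 + 1.5 + 1.5 = 22
W- = 4.5 + 3 + 6.5 = 14
(Check: W+ + W- = 36 should equal n(n+1)/2 = 36.)
Step 4: Test statistic W = min(W+, W-) = 14.
Step 5: Ties in |d|, so use the tie-corrected normal approximation.
        E[W] = n(n+1)/4 = 8*9/4 = 18.
        Tie groups: |d|=3 (t=2), |d|=5 (t=2), |d|=6 (t=2); sum(t^3 - t) = 18.
        Var[W] = n(n+1)(2n+1)/24 - sum(t^3-t)/48 = 1224/24 - 18/48 = 50.625.
        z = (W - E[W]) / sqrt(Var[W]) = (14 - 18) / 7.1151 = -0.5622.
        Two-sided p = 2*Phi(z) = 0.573992.
Step 6: alpha = 0.1. fail to reject H0.

W+ = 22, W- = 14, W = min = 14, p = 0.573992, fail to reject H0.


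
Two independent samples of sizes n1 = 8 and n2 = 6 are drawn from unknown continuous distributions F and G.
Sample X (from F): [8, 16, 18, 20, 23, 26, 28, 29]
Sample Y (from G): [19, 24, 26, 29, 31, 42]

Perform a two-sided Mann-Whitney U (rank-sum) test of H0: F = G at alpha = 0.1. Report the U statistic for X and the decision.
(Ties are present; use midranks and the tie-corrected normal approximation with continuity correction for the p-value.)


Step 1: Combine and sort all 14 observations; assign midranks.
sorted (value, group): (8,X), (16,X), (18,X), (19,Y), (20,X), (23,X), (24,Y), (26,X), (26,Y), (28,X), (29,X), (29,Y), (31,Y), (42,Y)
ranks: 8->1, 16->2, 18->3, 19->4, 20->5, 23->6, 24->7, 26->8.5, 26->8.5, 28->10, 29->11.5, 29->11.5, 31->13, 42->14
Step 2: Rank sum for X: R1 = 1 + 2 + 3 + 5 + 6 + 8.5 + 10 + 11.5 = 47.
Step 3: U_X = R1 - n1(n1+1)/2 = 47 - 8*9/2 = 47 - 36 = 11.
       U_Y = n1*n2 - U_X = 48 - 11 = 37.
Step 4: Ties are present, so use the tie-corrected normal approximation (with continuity correction) for the p-value.
Step 5: p-value = 0.105813; compare to alpha = 0.1. fail to reject H0.

U_X = 11, p = 0.105813, fail to reject H0 at alpha = 0.1.


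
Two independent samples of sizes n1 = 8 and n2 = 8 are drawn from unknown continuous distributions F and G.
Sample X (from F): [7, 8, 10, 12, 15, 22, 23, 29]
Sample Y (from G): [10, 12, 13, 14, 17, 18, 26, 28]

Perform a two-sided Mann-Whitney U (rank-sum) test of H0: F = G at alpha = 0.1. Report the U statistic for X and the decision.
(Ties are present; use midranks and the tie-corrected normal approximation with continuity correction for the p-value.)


Step 1: Combine and sort all 16 observations; assign midranks.
sorted (value, group): (7,X), (8,X), (10,X), (10,Y), (12,X), (12,Y), (13,Y), (14,Y), (15,X), (17,Y), (18,Y), (22,X), (23,X), (26,Y), (28,Y), (29,X)
ranks: 7->1, 8->2, 10->3.5, 10->3.5, 12->5.5, 12->5.5, 13->7, 14->8, 15->9, 17->10, 18->11, 22->12, 23->13, 26->14, 28->15, 29->16
Step 2: Rank sum for X: R1 = 1 + 2 + 3.5 + 5.5 + 9 + 12 + 13 + 16 = 62.
Step 3: U_X = R1 - n1(n1+1)/2 = 62 - 8*9/2 = 62 - 36 = 26.
       U_Y = n1*n2 - U_X = 64 - 26 = 38.
Step 4: Ties are present, so use the tie-corrected normal approximation (with continuity correction) for the p-value.
Step 5: p-value = 0.562949; compare to alpha = 0.1. fail to reject H0.

U_X = 26, p = 0.562949, fail to reject H0 at alpha = 0.1.


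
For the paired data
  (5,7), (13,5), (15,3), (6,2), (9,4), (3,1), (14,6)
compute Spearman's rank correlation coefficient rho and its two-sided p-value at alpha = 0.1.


Step 1: Rank x and y separately (midranks; no ties here).
rank(x): 5->2, 13->5, 15->7, 6->3, 9->4, 3->1, 14->6
rank(y): 7->7, 5->5, 3->3, 2->2, 4->4, 1->1, 6->6
Step 2: d_i = R_x(i) - R_y(i); compute d_i^2.
  (2-7)^2=25, (5-5)^2=0, (7-3)^2=16, (3-2)^2=1, (4-4)^2=0, (1-1)^2=0, (6-6)^2=0
sum(d^2) = 42.
Step 3: rho = 1 - 6*42 / (7*(7^2 - 1)) = 1 - 252/336 = 0.250000.
Step 4: Under H0, t = rho * sqrt((n-2)/(1-rho^2)) = 0.5774 ~ t(5).
Step 5: Two-sided p-value from the t-distribution with 5 df = 0.588724.
Step 6: alpha = 0.1. fail to reject H0.

rho = 0.2500, p = 0.588724, fail to reject H0 at alpha = 0.1.


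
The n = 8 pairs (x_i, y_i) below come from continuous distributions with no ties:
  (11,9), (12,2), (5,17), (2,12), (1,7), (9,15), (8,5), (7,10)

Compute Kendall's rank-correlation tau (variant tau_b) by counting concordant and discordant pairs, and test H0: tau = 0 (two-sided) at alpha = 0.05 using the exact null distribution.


Step 1: Enumerate the 28 unordered pairs (i,j) with i<j and classify each by sign(x_j-x_i) * sign(y_j-y_i).
  (1,2):dx=+1,dy=-7->D; (1,3):dx=-6,dy=+8->D; (1,4):dx=-9,dy=+3->D; (1,5):dx=-10,dy=-2->C
  (1,6):dx=-2,dy=+6->D; (1,7):dx=-3,dy=-4->C; (1,8):dx=-4,dy=+1->D; (2,3):dx=-7,dy=+15->D
  (2,4):dx=-10,dy=+10->D; (2,5):dx=-11,dy=+5->D; (2,6):dx=-3,dy=+13->D; (2,7):dx=-4,dy=+3->D
  (2,8):dx=-5,dy=+8->D; (3,4):dx=-3,dy=-5->C; (3,5):dx=-4,dy=-10->C; (3,6):dx=+4,dy=-2->D
  (3,7):dx=+3,dy=-12->D; (3,8):dx=+2,dy=-7->D; (4,5):dx=-1,dy=-5->C; (4,6):dx=+7,dy=+3->C
  (4,7):dx=+6,dy=-7->D; (4,8):dx=+5,dy=-2->D; (5,6):dx=+8,dy=+8->C; (5,7):dx=+7,dy=-2->D
  (5,8):dx=+6,dy=+3->C; (6,7):dx=-1,dy=-10->C; (6,8):dx=-2,dy=-5->C; (7,8):dx=-1,dy=+5->D
Step 2: C = 10, D = 18, total pairs = 28.
Step 3: tau = (C - D)/(n(n-1)/2) = (10 - 18)/28 = -0.285714.
Step 4: Exact two-sided p-value (enumerate n! = 40320 permutations of y under H0): p = 0.398760.
Step 5: alpha = 0.05. fail to reject H0.

tau_b = -0.2857 (C=10, D=18), p = 0.398760, fail to reject H0.


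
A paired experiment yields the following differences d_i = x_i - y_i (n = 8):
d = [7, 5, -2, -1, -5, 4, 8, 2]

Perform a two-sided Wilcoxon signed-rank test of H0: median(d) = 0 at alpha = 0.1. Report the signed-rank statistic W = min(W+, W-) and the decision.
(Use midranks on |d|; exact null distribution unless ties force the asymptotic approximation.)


Step 1: Drop any zero differences (none here) and take |d_i|.
|d| = [7, 5, 2, 1, 5, 4, 8, 2]
Step 2: Midrank |d_i| (ties get averaged ranks).
ranks: |7|->7, |5|->5.5, |2|->2.5, |1|->1, |5|->5.5, |4|->4, |8|->8, |2|->2.5
Step 3: Attach original signs; sum ranks with positive sign and with negative sign.
W+ = 7 + 5.5 + 4 + 8 + 2.5 = 27
W- = 2.5 + 1 + 5.5 = 9
(Check: W+ + W- = 36 should equal n(n+1)/2 = 36.)
Step 4: Test statistic W = min(W+, W-) = 9.
Step 5: Ties in |d|, so use the tie-corrected normal approximation.
        E[W] = n(n+1)/4 = 8*9/4 = 18.
        Tie groups: |d|=2 (t=2), |d|=5 (t=2); sum(t^3 - t) = 12.
        Var[W] = n(n+1)(2n+1)/24 - sum(t^3-t)/48 = 1224/24 - 12/48 = 50.75.
        z = (W - E[W]) / sqrt(Var[W]) = (9 - 18) / 7.1239 = -1.2634.
        Two-sided p = 2*Phi(z) = 0.206463.
Step 6: alpha = 0.1. fail to reject H0.

W+ = 27, W- = 9, W = min = 9, p = 0.206463, fail to reject H0.


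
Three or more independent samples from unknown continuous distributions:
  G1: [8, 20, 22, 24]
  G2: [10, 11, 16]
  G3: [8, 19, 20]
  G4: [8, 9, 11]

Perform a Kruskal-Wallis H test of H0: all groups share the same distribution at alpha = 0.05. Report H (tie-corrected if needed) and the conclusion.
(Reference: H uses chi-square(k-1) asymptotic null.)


Step 1: Combine all N = 13 observations and assign midranks.
sorted (value, group, rank): (8,G1,2), (8,G3,2), (8,G4,2), (9,G4,4), (10,G2,5), (11,G2,6.5), (11,G4,6.5), (16,G2,8), (19,G3,9), (20,G1,10.5), (20,G3,10.5), (22,G1,12), (24,G1,13)
Step 2: Sum ranks within each group.
R_1 = 37.5 (n_1 = 4)
R_2 = 19.5 (n_2 = 3)
R_3 = 21.5 (n_3 = 3)
R_4 = 12.5 (n_4 = 3)
Step 3: H = 12/(N(N+1)) * sum(R_i^2/n_i) - 3(N+1)
     = 12/(13*14) * (37.5^2/4 + 19.5^2/3 + 21.5^2/3 + 12.5^2/3) - 3*14
     = 0.065934 * 684.479 - 42
     = 3.130495.
Step 4: Ties present; correction factor C = 1 - 36/(13^3 - 13) = 0.983516. Corrected H = 3.130495 / 0.983516 = 3.182961.
Step 5: Under H0, H ~ chi^2(3); p-value = 0.364267.
Step 6: alpha = 0.05. fail to reject H0.

H = 3.1830, df = 3, p = 0.364267, fail to reject H0.


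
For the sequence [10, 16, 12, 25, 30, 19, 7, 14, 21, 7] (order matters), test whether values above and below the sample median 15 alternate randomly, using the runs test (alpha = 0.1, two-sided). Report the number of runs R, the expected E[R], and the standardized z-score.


Step 1: Compute median = 15; label A = above, B = below.
Labels in order: BABAAABBAB  (n_A = 5, n_B = 5)
Step 2: Count runs R = 7.
Step 3: Under H0 (random ordering), E[R] = 2*n_A*n_B/(n_A+n_B) + 1 = 2*5*5/10 + 1 = 6.0000.
        Var[R] = 2*n_A*n_B*(2*n_A*n_B - n_A - n_B) / ((n_A+n_B)^2 * (n_A+n_B-1)) = 2000/900 = 2.2222.
        SD[R] = 1.4907.
Step 4: Continuity-corrected z = (R - 0.5 - E[R]) / SD[R] = (7 - 0.5 - 6.0000) / 1.4907 = 0.3354.
Step 5: Two-sided p-value via normal approximation = 2*(1 - Phi(|z|)) = 0.737316.
Step 6: alpha = 0.1. fail to reject H0.

R = 7, z = 0.3354, p = 0.737316, fail to reject H0.


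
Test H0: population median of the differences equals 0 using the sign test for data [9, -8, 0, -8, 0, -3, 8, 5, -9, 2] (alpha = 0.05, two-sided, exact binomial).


Step 1: Discard zero differences. Original n = 10; n_eff = number of nonzero differences = 8.
Nonzero differences (with sign): +9, -8, -8, -3, +8, +5, -9, +2
Step 2: Count signs: positive = 4, negative = 4.
Step 3: Under H0: P(positive) = 0.5, so the number of positives S ~ Bin(8, 0.5).
Step 4: Two-sided exact p-value = sum of Bin(8,0.5) probabilities at or below the observed probability = 1.000000.
Step 5: alpha = 0.05. fail to reject H0.

n_eff = 8, pos = 4, neg = 4, p = 1.000000, fail to reject H0.


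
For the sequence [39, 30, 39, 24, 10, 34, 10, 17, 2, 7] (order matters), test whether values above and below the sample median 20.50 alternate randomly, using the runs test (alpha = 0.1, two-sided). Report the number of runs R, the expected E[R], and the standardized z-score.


Step 1: Compute median = 20.50; label A = above, B = below.
Labels in order: AAAABABBBB  (n_A = 5, n_B = 5)
Step 2: Count runs R = 4.
Step 3: Under H0 (random ordering), E[R] = 2*n_A*n_B/(n_A+n_B) + 1 = 2*5*5/10 + 1 = 6.0000.
        Var[R] = 2*n_A*n_B*(2*n_A*n_B - n_A - n_B) / ((n_A+n_B)^2 * (n_A+n_B-1)) = 2000/900 = 2.2222.
        SD[R] = 1.4907.
Step 4: Continuity-corrected z = (R + 0.5 - E[R]) / SD[R] = (4 + 0.5 - 6.0000) / 1.4907 = -1.0062.
Step 5: Two-sided p-value via normal approximation = 2*(1 - Phi(|z|)) = 0.314305.
Step 6: alpha = 0.1. fail to reject H0.

R = 4, z = -1.0062, p = 0.314305, fail to reject H0.


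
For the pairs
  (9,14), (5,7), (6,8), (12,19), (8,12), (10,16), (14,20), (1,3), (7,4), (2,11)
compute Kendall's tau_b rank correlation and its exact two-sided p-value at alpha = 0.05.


Step 1: Enumerate the 45 unordered pairs (i,j) with i<j and classify each by sign(x_j-x_i) * sign(y_j-y_i).
  (1,2):dx=-4,dy=-7->C; (1,3):dx=-3,dy=-6->C; (1,4):dx=+3,dy=+5->C; (1,5):dx=-1,dy=-2->C
  (1,6):dx=+1,dy=+2->C; (1,7):dx=+5,dy=+6->C; (1,8):dx=-8,dy=-11->C; (1,9):dx=-2,dy=-10->C
  (1,10):dx=-7,dy=-3->C; (2,3):dx=+1,dy=+1->C; (2,4):dx=+7,dy=+12->C; (2,5):dx=+3,dy=+5->C
  (2,6):dx=+5,dy=+9->C; (2,7):dx=+9,dy=+13->C; (2,8):dx=-4,dy=-4->C; (2,9):dx=+2,dy=-3->D
  (2,10):dx=-3,dy=+4->D; (3,4):dx=+6,dy=+11->C; (3,5):dx=+2,dy=+4->C; (3,6):dx=+4,dy=+8->C
  (3,7):dx=+8,dy=+12->C; (3,8):dx=-5,dy=-5->C; (3,9):dx=+1,dy=-4->D; (3,10):dx=-4,dy=+3->D
  (4,5):dx=-4,dy=-7->C; (4,6):dx=-2,dy=-3->C; (4,7):dx=+2,dy=+1->C; (4,8):dx=-11,dy=-16->C
  (4,9):dx=-5,dy=-15->C; (4,10):dx=-10,dy=-8->C; (5,6):dx=+2,dy=+4->C; (5,7):dx=+6,dy=+8->C
  (5,8):dx=-7,dy=-9->C; (5,9):dx=-1,dy=-8->C; (5,10):dx=-6,dy=-1->C; (6,7):dx=+4,dy=+4->C
  (6,8):dx=-9,dy=-13->C; (6,9):dx=-3,dy=-12->C; (6,10):dx=-8,dy=-5->C; (7,8):dx=-13,dy=-17->C
  (7,9):dx=-7,dy=-16->C; (7,10):dx=-12,dy=-9->C; (8,9):dx=+6,dy=+1->C; (8,10):dx=+1,dy=+8->C
  (9,10):dx=-5,dy=+7->D
Step 2: C = 40, D = 5, total pairs = 45.
Step 3: tau = (C - D)/(n(n-1)/2) = (40 - 5)/45 = 0.777778.
Step 4: Exact two-sided p-value (enumerate n! = 3628800 permutations of y under H0): p = 0.000946.
Step 5: alpha = 0.05. reject H0.

tau_b = 0.7778 (C=40, D=5), p = 0.000946, reject H0.


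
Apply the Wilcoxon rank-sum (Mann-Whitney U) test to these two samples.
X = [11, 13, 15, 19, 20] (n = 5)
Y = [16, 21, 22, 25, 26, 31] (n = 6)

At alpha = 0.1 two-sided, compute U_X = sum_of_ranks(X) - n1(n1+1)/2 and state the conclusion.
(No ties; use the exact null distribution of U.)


Step 1: Combine and sort all 11 observations; assign midranks.
sorted (value, group): (11,X), (13,X), (15,X), (16,Y), (19,X), (20,X), (21,Y), (22,Y), (25,Y), (26,Y), (31,Y)
ranks: 11->1, 13->2, 15->3, 16->4, 19->5, 20->6, 21->7, 22->8, 25->9, 26->10, 31->11
Step 2: Rank sum for X: R1 = 1 + 2 + 3 + 5 + 6 = 17.
Step 3: U_X = R1 - n1(n1+1)/2 = 17 - 5*6/2 = 17 - 15 = 2.
       U_Y = n1*n2 - U_X = 30 - 2 = 28.
Step 4: No ties, so the exact null distribution of U (based on enumerating the C(11,5) = 462 equally likely rank assignments) gives the two-sided p-value.
Step 5: p-value = 0.017316; compare to alpha = 0.1. reject H0.

U_X = 2, p = 0.017316, reject H0 at alpha = 0.1.


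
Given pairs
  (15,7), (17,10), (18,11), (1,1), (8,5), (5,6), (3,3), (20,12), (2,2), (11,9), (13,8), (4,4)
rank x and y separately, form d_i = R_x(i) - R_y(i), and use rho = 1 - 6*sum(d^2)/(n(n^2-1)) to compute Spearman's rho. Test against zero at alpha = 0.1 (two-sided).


Step 1: Rank x and y separately (midranks; no ties here).
rank(x): 15->9, 17->10, 18->11, 1->1, 8->6, 5->5, 3->3, 20->12, 2->2, 11->7, 13->8, 4->4
rank(y): 7->7, 10->10, 11->11, 1->1, 5->5, 6->6, 3->3, 12->12, 2->2, 9->9, 8->8, 4->4
Step 2: d_i = R_x(i) - R_y(i); compute d_i^2.
  (9-7)^2=4, (10-10)^2=0, (11-11)^2=0, (1-1)^2=0, (6-5)^2=1, (5-6)^2=1, (3-3)^2=0, (12-12)^2=0, (2-2)^2=0, (7-9)^2=4, (8-8)^2=0, (4-4)^2=0
sum(d^2) = 10.
Step 3: rho = 1 - 6*10 / (12*(12^2 - 1)) = 1 - 60/1716 = 0.965035.
Step 4: Under H0, t = rho * sqrt((n-2)/(1-rho^2)) = 11.6424 ~ t(10).
Step 5: Two-sided p-value from the t-distribution with 10 df = 0.000000.
Step 6: alpha = 0.1. reject H0.

rho = 0.9650, p = 0.000000, reject H0 at alpha = 0.1.


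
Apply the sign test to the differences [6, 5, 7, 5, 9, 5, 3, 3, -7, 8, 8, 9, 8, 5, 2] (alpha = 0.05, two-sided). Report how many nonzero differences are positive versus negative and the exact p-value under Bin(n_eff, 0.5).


Step 1: Discard zero differences. Original n = 15; n_eff = number of nonzero differences = 15.
Nonzero differences (with sign): +6, +5, +7, +5, +9, +5, +3, +3, -7, +8, +8, +9, +8, +5, +2
Step 2: Count signs: positive = 14, negative = 1.
Step 3: Under H0: P(positive) = 0.5, so the number of positives S ~ Bin(15, 0.5).
Step 4: Two-sided exact p-value = sum of Bin(15,0.5) probabilities at or below the observed probability = 0.000977.
Step 5: alpha = 0.05. reject H0.

n_eff = 15, pos = 14, neg = 1, p = 0.000977, reject H0.


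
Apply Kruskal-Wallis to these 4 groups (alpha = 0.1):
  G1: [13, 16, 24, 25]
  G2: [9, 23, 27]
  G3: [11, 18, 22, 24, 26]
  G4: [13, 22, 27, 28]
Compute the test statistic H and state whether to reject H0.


Step 1: Combine all N = 16 observations and assign midranks.
sorted (value, group, rank): (9,G2,1), (11,G3,2), (13,G1,3.5), (13,G4,3.5), (16,G1,5), (18,G3,6), (22,G3,7.5), (22,G4,7.5), (23,G2,9), (24,G1,10.5), (24,G3,10.5), (25,G1,12), (26,G3,13), (27,G2,14.5), (27,G4,14.5), (28,G4,16)
Step 2: Sum ranks within each group.
R_1 = 31 (n_1 = 4)
R_2 = 24.5 (n_2 = 3)
R_3 = 39 (n_3 = 5)
R_4 = 41.5 (n_4 = 4)
Step 3: H = 12/(N(N+1)) * sum(R_i^2/n_i) - 3(N+1)
     = 12/(16*17) * (31^2/4 + 24.5^2/3 + 39^2/5 + 41.5^2/4) - 3*17
     = 0.044118 * 1175.1 - 51
     = 0.842463.
Step 4: Ties present; correction factor C = 1 - 24/(16^3 - 16) = 0.994118. Corrected H = 0.842463 / 0.994118 = 0.847448.
Step 5: Under H0, H ~ chi^2(3); p-value = 0.838088.
Step 6: alpha = 0.1. fail to reject H0.

H = 0.8474, df = 3, p = 0.838088, fail to reject H0.


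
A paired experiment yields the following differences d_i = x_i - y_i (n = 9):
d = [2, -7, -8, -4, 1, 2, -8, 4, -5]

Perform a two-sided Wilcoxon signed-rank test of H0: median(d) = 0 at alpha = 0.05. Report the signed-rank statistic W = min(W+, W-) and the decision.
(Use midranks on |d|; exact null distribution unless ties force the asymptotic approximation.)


Step 1: Drop any zero differences (none here) and take |d_i|.
|d| = [2, 7, 8, 4, 1, 2, 8, 4, 5]
Step 2: Midrank |d_i| (ties get averaged ranks).
ranks: |2|->2.5, |7|->7, |8|->8.5, |4|->4.5, |1|->1, |2|->2.5, |8|->8.5, |4|->4.5, |5|->6
Step 3: Attach original signs; sum ranks with positive sign and with negative sign.
W+ = 2.5 + 1 + 2.5 + 4.5 = 10.5
W- = 7 + 8.5 + 4.5 + 8.5 + 6 = 34.5
(Check: W+ + W- = 45 should equal n(n+1)/2 = 45.)
Step 4: Test statistic W = min(W+, W-) = 10.5.
Step 5: Ties in |d|, so use the tie-corrected normal approximation.
        E[W] = n(n+1)/4 = 9*10/4 = 22.5.
        Tie groups: |d|=2 (t=2), |d|=4 (t=2), |d|=8 (t=2); sum(t^3 - t) = 18.
        Var[W] = n(n+1)(2n+1)/24 - sum(t^3-t)/48 = 1710/24 - 18/48 = 70.875.
        z = (W - E[W]) / sqrt(Var[W]) = (10.5 - 22.5) / 8.4187 = -1.4254.
        Two-sided p = 2*Phi(z) = 0.154044.
Step 6: alpha = 0.05. fail to reject H0.

W+ = 10.5, W- = 34.5, W = min = 10.5, p = 0.154044, fail to reject H0.


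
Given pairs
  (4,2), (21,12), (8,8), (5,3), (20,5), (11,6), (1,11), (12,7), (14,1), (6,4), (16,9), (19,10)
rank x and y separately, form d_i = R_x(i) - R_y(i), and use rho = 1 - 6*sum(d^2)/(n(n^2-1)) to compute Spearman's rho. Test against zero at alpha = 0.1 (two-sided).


Step 1: Rank x and y separately (midranks; no ties here).
rank(x): 4->2, 21->12, 8->5, 5->3, 20->11, 11->6, 1->1, 12->7, 14->8, 6->4, 16->9, 19->10
rank(y): 2->2, 12->12, 8->8, 3->3, 5->5, 6->6, 11->11, 7->7, 1->1, 4->4, 9->9, 10->10
Step 2: d_i = R_x(i) - R_y(i); compute d_i^2.
  (2-2)^2=0, (12-12)^2=0, (5-8)^2=9, (3-3)^2=0, (11-5)^2=36, (6-6)^2=0, (1-11)^2=100, (7-7)^2=0, (8-1)^2=49, (4-4)^2=0, (9-9)^2=0, (10-10)^2=0
sum(d^2) = 194.
Step 3: rho = 1 - 6*194 / (12*(12^2 - 1)) = 1 - 1164/1716 = 0.321678.
Step 4: Under H0, t = rho * sqrt((n-2)/(1-rho^2)) = 1.0743 ~ t(10).
Step 5: Two-sided p-value from the t-distribution with 10 df = 0.307910.
Step 6: alpha = 0.1. fail to reject H0.

rho = 0.3217, p = 0.307910, fail to reject H0 at alpha = 0.1.


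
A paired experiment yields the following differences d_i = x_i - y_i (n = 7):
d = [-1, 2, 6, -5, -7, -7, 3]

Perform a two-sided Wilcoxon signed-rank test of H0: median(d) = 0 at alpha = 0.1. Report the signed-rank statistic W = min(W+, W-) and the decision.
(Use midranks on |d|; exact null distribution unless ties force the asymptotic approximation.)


Step 1: Drop any zero differences (none here) and take |d_i|.
|d| = [1, 2, 6, 5, 7, 7, 3]
Step 2: Midrank |d_i| (ties get averaged ranks).
ranks: |1|->1, |2|->2, |6|->5, |5|->4, |7|->6.5, |7|->6.5, |3|->3
Step 3: Attach original signs; sum ranks with positive sign and with negative sign.
W+ = 2 + 5 + 3 = 10
W- = 1 + 4 + 6.5 + 6.5 = 18
(Check: W+ + W- = 28 should equal n(n+1)/2 = 28.)
Step 4: Test statistic W = min(W+, W-) = 10.
Step 5: Ties in |d|, so use the tie-corrected normal approximation.
        E[W] = n(n+1)/4 = 7*8/4 = 14.
        Tie groups: |d|=7 (t=2); sum(t^3 - t) = 6.
        Var[W] = n(n+1)(2n+1)/24 - sum(t^3-t)/48 = 840/24 - 6/48 = 34.875.
        z = (W - E[W]) / sqrt(Var[W]) = (10 - 14) / 5.9055 = -0.6773.
        Two-sided p = 2*Phi(z) = 0.498194.
Step 6: alpha = 0.1. fail to reject H0.

W+ = 10, W- = 18, W = min = 10, p = 0.498194, fail to reject H0.


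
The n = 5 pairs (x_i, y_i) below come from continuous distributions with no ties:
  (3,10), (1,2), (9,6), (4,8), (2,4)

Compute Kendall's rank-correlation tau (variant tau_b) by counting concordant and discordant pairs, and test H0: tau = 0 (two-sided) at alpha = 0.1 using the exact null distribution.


Step 1: Enumerate the 10 unordered pairs (i,j) with i<j and classify each by sign(x_j-x_i) * sign(y_j-y_i).
  (1,2):dx=-2,dy=-8->C; (1,3):dx=+6,dy=-4->D; (1,4):dx=+1,dy=-2->D; (1,5):dx=-1,dy=-6->C
  (2,3):dx=+8,dy=+4->C; (2,4):dx=+3,dy=+6->C; (2,5):dx=+1,dy=+2->C; (3,4):dx=-5,dy=+2->D
  (3,5):dx=-7,dy=-2->C; (4,5):dx=-2,dy=-4->C
Step 2: C = 7, D = 3, total pairs = 10.
Step 3: tau = (C - D)/(n(n-1)/2) = (7 - 3)/10 = 0.400000.
Step 4: Exact two-sided p-value (enumerate n! = 120 permutations of y under H0): p = 0.483333.
Step 5: alpha = 0.1. fail to reject H0.

tau_b = 0.4000 (C=7, D=3), p = 0.483333, fail to reject H0.


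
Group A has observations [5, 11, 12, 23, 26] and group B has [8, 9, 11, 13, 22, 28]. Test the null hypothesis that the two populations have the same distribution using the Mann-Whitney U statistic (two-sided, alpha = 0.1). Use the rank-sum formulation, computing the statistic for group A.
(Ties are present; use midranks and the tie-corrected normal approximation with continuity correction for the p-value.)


Step 1: Combine and sort all 11 observations; assign midranks.
sorted (value, group): (5,X), (8,Y), (9,Y), (11,X), (11,Y), (12,X), (13,Y), (22,Y), (23,X), (26,X), (28,Y)
ranks: 5->1, 8->2, 9->3, 11->4.5, 11->4.5, 12->6, 13->7, 22->8, 23->9, 26->10, 28->11
Step 2: Rank sum for X: R1 = 1 + 4.5 + 6 + 9 + 10 = 30.5.
Step 3: U_X = R1 - n1(n1+1)/2 = 30.5 - 5*6/2 = 30.5 - 15 = 15.5.
       U_Y = n1*n2 - U_X = 30 - 15.5 = 14.5.
Step 4: Ties are present, so use the tie-corrected normal approximation (with continuity correction) for the p-value.
Step 5: p-value = 1.000000; compare to alpha = 0.1. fail to reject H0.

U_X = 15.5, p = 1.000000, fail to reject H0 at alpha = 0.1.


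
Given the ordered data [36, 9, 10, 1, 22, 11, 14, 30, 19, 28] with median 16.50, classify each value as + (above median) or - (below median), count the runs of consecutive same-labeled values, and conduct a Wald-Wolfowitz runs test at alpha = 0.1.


Step 1: Compute median = 16.50; label A = above, B = below.
Labels in order: ABBBABBAAA  (n_A = 5, n_B = 5)
Step 2: Count runs R = 5.
Step 3: Under H0 (random ordering), E[R] = 2*n_A*n_B/(n_A+n_B) + 1 = 2*5*5/10 + 1 = 6.0000.
        Var[R] = 2*n_A*n_B*(2*n_A*n_B - n_A - n_B) / ((n_A+n_B)^2 * (n_A+n_B-1)) = 2000/900 = 2.2222.
        SD[R] = 1.4907.
Step 4: Continuity-corrected z = (R + 0.5 - E[R]) / SD[R] = (5 + 0.5 - 6.0000) / 1.4907 = -0.3354.
Step 5: Two-sided p-value via normal approximation = 2*(1 - Phi(|z|)) = 0.737316.
Step 6: alpha = 0.1. fail to reject H0.

R = 5, z = -0.3354, p = 0.737316, fail to reject H0.


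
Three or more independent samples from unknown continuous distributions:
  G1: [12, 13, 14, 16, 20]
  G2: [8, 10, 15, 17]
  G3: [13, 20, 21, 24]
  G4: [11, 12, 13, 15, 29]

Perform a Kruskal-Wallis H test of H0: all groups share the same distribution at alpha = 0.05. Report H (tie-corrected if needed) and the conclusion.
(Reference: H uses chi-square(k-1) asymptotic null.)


Step 1: Combine all N = 18 observations and assign midranks.
sorted (value, group, rank): (8,G2,1), (10,G2,2), (11,G4,3), (12,G1,4.5), (12,G4,4.5), (13,G1,7), (13,G3,7), (13,G4,7), (14,G1,9), (15,G2,10.5), (15,G4,10.5), (16,G1,12), (17,G2,13), (20,G1,14.5), (20,G3,14.5), (21,G3,16), (24,G3,17), (29,G4,18)
Step 2: Sum ranks within each group.
R_1 = 47 (n_1 = 5)
R_2 = 26.5 (n_2 = 4)
R_3 = 54.5 (n_3 = 4)
R_4 = 43 (n_4 = 5)
Step 3: H = 12/(N(N+1)) * sum(R_i^2/n_i) - 3(N+1)
     = 12/(18*19) * (47^2/5 + 26.5^2/4 + 54.5^2/4 + 43^2/5) - 3*19
     = 0.035088 * 1729.72 - 57
     = 3.692105.
Step 4: Ties present; correction factor C = 1 - 42/(18^3 - 18) = 0.992776. Corrected H = 3.692105 / 0.992776 = 3.718971.
Step 5: Under H0, H ~ chi^2(3); p-value = 0.293453.
Step 6: alpha = 0.05. fail to reject H0.

H = 3.7190, df = 3, p = 0.293453, fail to reject H0.


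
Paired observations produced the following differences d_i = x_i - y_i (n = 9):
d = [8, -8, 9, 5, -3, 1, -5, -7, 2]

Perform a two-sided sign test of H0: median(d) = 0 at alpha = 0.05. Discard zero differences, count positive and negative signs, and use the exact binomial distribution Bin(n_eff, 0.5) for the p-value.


Step 1: Discard zero differences. Original n = 9; n_eff = number of nonzero differences = 9.
Nonzero differences (with sign): +8, -8, +9, +5, -3, +1, -5, -7, +2
Step 2: Count signs: positive = 5, negative = 4.
Step 3: Under H0: P(positive) = 0.5, so the number of positives S ~ Bin(9, 0.5).
Step 4: Two-sided exact p-value = sum of Bin(9,0.5) probabilities at or below the observed probability = 1.000000.
Step 5: alpha = 0.05. fail to reject H0.

n_eff = 9, pos = 5, neg = 4, p = 1.000000, fail to reject H0.


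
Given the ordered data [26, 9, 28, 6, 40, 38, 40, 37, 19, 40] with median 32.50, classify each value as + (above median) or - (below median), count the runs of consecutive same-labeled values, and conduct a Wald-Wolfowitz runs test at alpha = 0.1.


Step 1: Compute median = 32.50; label A = above, B = below.
Labels in order: BBBBAAAABA  (n_A = 5, n_B = 5)
Step 2: Count runs R = 4.
Step 3: Under H0 (random ordering), E[R] = 2*n_A*n_B/(n_A+n_B) + 1 = 2*5*5/10 + 1 = 6.0000.
        Var[R] = 2*n_A*n_B*(2*n_A*n_B - n_A - n_B) / ((n_A+n_B)^2 * (n_A+n_B-1)) = 2000/900 = 2.2222.
        SD[R] = 1.4907.
Step 4: Continuity-corrected z = (R + 0.5 - E[R]) / SD[R] = (4 + 0.5 - 6.0000) / 1.4907 = -1.0062.
Step 5: Two-sided p-value via normal approximation = 2*(1 - Phi(|z|)) = 0.314305.
Step 6: alpha = 0.1. fail to reject H0.

R = 4, z = -1.0062, p = 0.314305, fail to reject H0.


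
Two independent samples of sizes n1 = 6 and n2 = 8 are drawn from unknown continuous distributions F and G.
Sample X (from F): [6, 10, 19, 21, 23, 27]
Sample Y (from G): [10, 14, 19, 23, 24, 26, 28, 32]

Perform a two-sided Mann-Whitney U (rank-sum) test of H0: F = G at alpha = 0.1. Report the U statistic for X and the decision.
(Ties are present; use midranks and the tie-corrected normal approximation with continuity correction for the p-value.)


Step 1: Combine and sort all 14 observations; assign midranks.
sorted (value, group): (6,X), (10,X), (10,Y), (14,Y), (19,X), (19,Y), (21,X), (23,X), (23,Y), (24,Y), (26,Y), (27,X), (28,Y), (32,Y)
ranks: 6->1, 10->2.5, 10->2.5, 14->4, 19->5.5, 19->5.5, 21->7, 23->8.5, 23->8.5, 24->10, 26->11, 27->12, 28->13, 32->14
Step 2: Rank sum for X: R1 = 1 + 2.5 + 5.5 + 7 + 8.5 + 12 = 36.5.
Step 3: U_X = R1 - n1(n1+1)/2 = 36.5 - 6*7/2 = 36.5 - 21 = 15.5.
       U_Y = n1*n2 - U_X = 48 - 15.5 = 32.5.
Step 4: Ties are present, so use the tie-corrected normal approximation (with continuity correction) for the p-value.
Step 5: p-value = 0.300101; compare to alpha = 0.1. fail to reject H0.

U_X = 15.5, p = 0.300101, fail to reject H0 at alpha = 0.1.


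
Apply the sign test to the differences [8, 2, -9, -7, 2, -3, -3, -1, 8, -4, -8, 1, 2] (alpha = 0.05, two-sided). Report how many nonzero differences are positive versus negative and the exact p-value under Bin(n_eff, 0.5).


Step 1: Discard zero differences. Original n = 13; n_eff = number of nonzero differences = 13.
Nonzero differences (with sign): +8, +2, -9, -7, +2, -3, -3, -1, +8, -4, -8, +1, +2
Step 2: Count signs: positive = 6, negative = 7.
Step 3: Under H0: P(positive) = 0.5, so the number of positives S ~ Bin(13, 0.5).
Step 4: Two-sided exact p-value = sum of Bin(13,0.5) probabilities at or below the observed probability = 1.000000.
Step 5: alpha = 0.05. fail to reject H0.

n_eff = 13, pos = 6, neg = 7, p = 1.000000, fail to reject H0.


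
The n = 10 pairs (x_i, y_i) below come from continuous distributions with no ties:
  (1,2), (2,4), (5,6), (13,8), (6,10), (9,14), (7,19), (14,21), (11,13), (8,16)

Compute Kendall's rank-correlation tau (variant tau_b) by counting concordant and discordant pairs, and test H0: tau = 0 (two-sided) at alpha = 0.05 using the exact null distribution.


Step 1: Enumerate the 45 unordered pairs (i,j) with i<j and classify each by sign(x_j-x_i) * sign(y_j-y_i).
  (1,2):dx=+1,dy=+2->C; (1,3):dx=+4,dy=+4->C; (1,4):dx=+12,dy=+6->C; (1,5):dx=+5,dy=+8->C
  (1,6):dx=+8,dy=+12->C; (1,7):dx=+6,dy=+17->C; (1,8):dx=+13,dy=+19->C; (1,9):dx=+10,dy=+11->C
  (1,10):dx=+7,dy=+14->C; (2,3):dx=+3,dy=+2->C; (2,4):dx=+11,dy=+4->C; (2,5):dx=+4,dy=+6->C
  (2,6):dx=+7,dy=+10->C; (2,7):dx=+5,dy=+15->C; (2,8):dx=+12,dy=+17->C; (2,9):dx=+9,dy=+9->C
  (2,10):dx=+6,dy=+12->C; (3,4):dx=+8,dy=+2->C; (3,5):dx=+1,dy=+4->C; (3,6):dx=+4,dy=+8->C
  (3,7):dx=+2,dy=+13->C; (3,8):dx=+9,dy=+15->C; (3,9):dx=+6,dy=+7->C; (3,10):dx=+3,dy=+10->C
  (4,5):dx=-7,dy=+2->D; (4,6):dx=-4,dy=+6->D; (4,7):dx=-6,dy=+11->D; (4,8):dx=+1,dy=+13->C
  (4,9):dx=-2,dy=+5->D; (4,10):dx=-5,dy=+8->D; (5,6):dx=+3,dy=+4->C; (5,7):dx=+1,dy=+9->C
  (5,8):dx=+8,dy=+11->C; (5,9):dx=+5,dy=+3->C; (5,10):dx=+2,dy=+6->C; (6,7):dx=-2,dy=+5->D
  (6,8):dx=+5,dy=+7->C; (6,9):dx=+2,dy=-1->D; (6,10):dx=-1,dy=+2->D; (7,8):dx=+7,dy=+2->C
  (7,9):dx=+4,dy=-6->D; (7,10):dx=+1,dy=-3->D; (8,9):dx=-3,dy=-8->C; (8,10):dx=-6,dy=-5->C
  (9,10):dx=-3,dy=+3->D
Step 2: C = 34, D = 11, total pairs = 45.
Step 3: tau = (C - D)/(n(n-1)/2) = (34 - 11)/45 = 0.511111.
Step 4: Exact two-sided p-value (enumerate n! = 3628800 permutations of y under H0): p = 0.046623.
Step 5: alpha = 0.05. reject H0.

tau_b = 0.5111 (C=34, D=11), p = 0.046623, reject H0.
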